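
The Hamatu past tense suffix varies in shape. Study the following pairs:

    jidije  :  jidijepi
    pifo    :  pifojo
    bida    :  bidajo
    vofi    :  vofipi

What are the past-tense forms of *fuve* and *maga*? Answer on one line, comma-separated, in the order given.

fuvepi, magajo

The alternation tracks the last vowel of the stem — -pi when the last vowel of the stem is a front vowel (*jidije*, *vofi*); -jo when the last vowel of the stem is a back vowel (*pifo*, *bida*).
*fuve* — last vowel /e/ (a front vowel) → -pi → *fuvepi*.
*maga* — last vowel /a/ (a back vowel) → -jo → *magajo*.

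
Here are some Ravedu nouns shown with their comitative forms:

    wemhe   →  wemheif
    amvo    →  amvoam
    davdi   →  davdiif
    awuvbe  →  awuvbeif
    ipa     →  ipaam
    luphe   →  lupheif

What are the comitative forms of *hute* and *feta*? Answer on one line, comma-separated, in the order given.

Looking at the last vowel of each stem: -if when the last vowel of the stem is a front vowel (*wemhe*, *davdi*, *awuvbe*, *luphe*); -am when the last vowel of the stem is a back vowel (*amvo*, *ipa*).
Since the last vowel of *hute* is /e/ (a front vowel), it takes -if, giving *huteif*.
Since the last vowel of *feta* is /a/ (a back vowel), it takes -am, giving *fetaam*.

huteif, fetaam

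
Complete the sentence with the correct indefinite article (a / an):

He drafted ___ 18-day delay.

an

The indefinite article is chosen by the initial *sound* of the following word, not its spelling.
The number *18* is spoken "eighteen", beginning with /ˌeɪˈtiːn/ — a vowel sound.
So the article is *an*: He drafted an 18-day delay.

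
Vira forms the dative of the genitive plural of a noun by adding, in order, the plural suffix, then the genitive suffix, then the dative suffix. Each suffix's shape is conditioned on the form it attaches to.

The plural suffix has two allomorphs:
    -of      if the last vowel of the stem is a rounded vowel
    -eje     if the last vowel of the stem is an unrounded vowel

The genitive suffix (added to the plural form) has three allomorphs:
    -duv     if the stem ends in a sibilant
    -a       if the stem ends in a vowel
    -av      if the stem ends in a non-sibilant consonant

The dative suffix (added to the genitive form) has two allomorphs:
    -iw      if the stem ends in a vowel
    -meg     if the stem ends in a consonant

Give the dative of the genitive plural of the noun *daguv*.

daguvofavmeg

*daguv* — last vowel /u/ (a rounded vowel) → -of → *daguvof*.
Since the final sound of the plural form *daguvof* is /f/ (a non-sibilant consonant), it takes -av, giving *daguvofav*.
The genitive form *daguvofav* — final sound /v/ (a consonant) → -meg → *daguvofavmeg*.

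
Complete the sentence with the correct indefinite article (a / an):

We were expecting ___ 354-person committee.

The indefinite article is chosen by the initial *sound* of the following word, not its spelling.
The number *354* is spoken "three hundred …", beginning with /θriː/ — a consonant sound.
So the article is *a*: We were expecting a 354-person committee.

a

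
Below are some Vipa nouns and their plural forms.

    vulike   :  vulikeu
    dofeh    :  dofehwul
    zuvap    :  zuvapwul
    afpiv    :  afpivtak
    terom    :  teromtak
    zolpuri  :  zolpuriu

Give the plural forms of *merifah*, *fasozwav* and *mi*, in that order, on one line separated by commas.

Looking at the final sound of each stem: -wul when the stem ends in a voiceless consonant (*dofeh*, *zuvap*); -tak when the stem ends in a voiced consonant (*afpiv*, *terom*); -u when the stem ends in a vowel (*vulike*, *zolpuri*).
*merifah*: final sound = /h/, a voiceless consonant → -wul → *merifahwul*.
Since the final sound of *fasozwav* is /v/ (a voiced consonant), it takes -tak, giving *fasozwavtak*.
Since the final sound of *mi* is /i/ (a vowel), it takes -u, giving *miu*.

merifahwul, fasozwavtak, miu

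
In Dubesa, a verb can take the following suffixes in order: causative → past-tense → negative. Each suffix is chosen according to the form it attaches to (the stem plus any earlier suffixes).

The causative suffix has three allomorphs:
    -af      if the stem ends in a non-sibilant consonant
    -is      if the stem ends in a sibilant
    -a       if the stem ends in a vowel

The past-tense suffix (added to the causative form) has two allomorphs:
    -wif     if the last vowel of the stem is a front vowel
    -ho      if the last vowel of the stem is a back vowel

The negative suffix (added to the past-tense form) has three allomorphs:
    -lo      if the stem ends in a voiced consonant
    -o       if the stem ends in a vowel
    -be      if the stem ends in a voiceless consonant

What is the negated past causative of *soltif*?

Since the final sound of *soltif* is /f/ (a non-sibilant consonant), it takes -af, giving *soltifaf*.
The last vowel of the causative form *soltifaf* is /a/, which is a back vowel, so the past-tense suffix is -ho, giving *soltifafho*.
The past-tense form *soltifafho*: final sound = /o/, a vowel → -o → *soltifafhoo*.

soltifafhoo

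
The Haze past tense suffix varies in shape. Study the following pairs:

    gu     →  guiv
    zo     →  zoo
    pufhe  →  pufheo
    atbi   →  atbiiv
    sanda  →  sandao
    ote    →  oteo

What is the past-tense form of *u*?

Looking at the last vowel of each stem: -iv when the last vowel of the stem is a high vowel (*gu*, *atbi*); -o when the last vowel of the stem is a non-high vowel (*zo*, *pufhe*, *sanda*, *ote*).
*u*: last vowel = /u/, a high vowel → -iv → *uiv*.

uiv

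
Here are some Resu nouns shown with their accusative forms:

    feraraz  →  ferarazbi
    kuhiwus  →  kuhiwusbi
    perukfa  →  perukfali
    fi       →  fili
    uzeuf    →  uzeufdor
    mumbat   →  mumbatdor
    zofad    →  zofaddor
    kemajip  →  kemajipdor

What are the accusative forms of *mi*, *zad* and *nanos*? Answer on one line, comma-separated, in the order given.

mili, zaddor, nanosbi

The pattern is sibilance of the final sound: -bi when the stem ends in a sibilant (*feraraz*, *kuhiwus*); -dor when the stem ends in a non-sibilant consonant (*uzeuf*, *mumbat*, *zofad*, *kemajip*); -li when the stem ends in a vowel (*perukfa*, *fi*).
*mi*: final sound = /i/, a vowel → -li → *mili*.
*zad*: final sound = /d/, a non-sibilant consonant → -dor → *zaddor*.
The final sound of *nanos* is /s/, which is a sibilant, so the suffix is -bi, giving *nanosbi*.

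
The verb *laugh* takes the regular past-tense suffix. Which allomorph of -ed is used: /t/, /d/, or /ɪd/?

/t/

The stem *laugh* ends in a voiceless consonant other than /t/.
The -ed suffix is realized as /ɪd/ after /t, d/; as /t/ after other voiceless consonants; and as /d/ after other voiced sounds.
So -ed on *laugh* is pronounced /t/.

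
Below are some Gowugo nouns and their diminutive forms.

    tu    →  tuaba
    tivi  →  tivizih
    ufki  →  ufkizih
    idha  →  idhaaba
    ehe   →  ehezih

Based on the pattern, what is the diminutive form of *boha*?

The alternation tracks the last vowel of the stem — -zih when the last vowel of the stem is a front vowel (*tivi*, *ufki*, *ehe*); -aba when the last vowel of the stem is a back vowel (*tu*, *idha*).
*boha*: last vowel = /a/, a back vowel → -aba → *bohaaba*.

bohaaba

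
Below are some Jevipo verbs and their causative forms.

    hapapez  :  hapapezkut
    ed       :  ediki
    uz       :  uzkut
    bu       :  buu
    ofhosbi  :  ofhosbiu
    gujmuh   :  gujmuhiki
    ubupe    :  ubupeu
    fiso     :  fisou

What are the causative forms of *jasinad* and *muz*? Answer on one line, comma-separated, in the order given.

The pattern is sibilance of the final sound: -kut when the stem ends in a sibilant (*hapapez*, *uz*); -iki when the stem ends in a non-sibilant consonant (*ed*, *gujmuh*); -u when the stem ends in a vowel (*bu*, *ofhosbi*, *ubupe*, *fiso*).
Since the final sound of *jasinad* is /d/ (a non-sibilant consonant), it takes -iki, giving *jasinadiki*.
*muz* — final sound /z/ (a sibilant) → -kut → *muzkut*.

jasinadiki, muzkut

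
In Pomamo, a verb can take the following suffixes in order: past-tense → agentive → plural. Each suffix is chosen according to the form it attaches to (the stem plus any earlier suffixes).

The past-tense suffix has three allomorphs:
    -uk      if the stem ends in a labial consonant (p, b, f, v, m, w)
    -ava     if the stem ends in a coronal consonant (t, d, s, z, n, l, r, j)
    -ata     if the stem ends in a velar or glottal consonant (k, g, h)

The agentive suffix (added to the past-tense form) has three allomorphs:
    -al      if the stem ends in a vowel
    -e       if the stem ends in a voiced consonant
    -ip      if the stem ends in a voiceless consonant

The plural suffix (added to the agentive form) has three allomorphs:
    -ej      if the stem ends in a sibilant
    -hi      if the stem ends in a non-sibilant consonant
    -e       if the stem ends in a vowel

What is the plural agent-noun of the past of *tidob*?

*tidob* — final consonant /b/ (labial) → -uk → *tidobuk*.
The past-tense form *tidobuk*: final sound = /k/, a voiceless consonant → -ip → *tidobukip*.
The final sound of the agentive form *tidobukip* is /p/, which is a non-sibilant consonant, so the plural suffix is -hi, giving *tidobukiphi*.

tidobukiphi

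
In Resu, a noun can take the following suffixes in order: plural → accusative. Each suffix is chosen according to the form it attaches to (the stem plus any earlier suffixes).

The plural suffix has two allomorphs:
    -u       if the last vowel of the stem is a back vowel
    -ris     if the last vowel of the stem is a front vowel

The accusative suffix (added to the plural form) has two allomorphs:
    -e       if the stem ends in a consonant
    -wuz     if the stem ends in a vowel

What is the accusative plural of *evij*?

evijrise

Since the last vowel of *evij* is /i/ (a front vowel), it takes -ris, giving *evijris*.
The plural form *evijris* — final sound /s/ (a consonant) → -e → *evijrise*.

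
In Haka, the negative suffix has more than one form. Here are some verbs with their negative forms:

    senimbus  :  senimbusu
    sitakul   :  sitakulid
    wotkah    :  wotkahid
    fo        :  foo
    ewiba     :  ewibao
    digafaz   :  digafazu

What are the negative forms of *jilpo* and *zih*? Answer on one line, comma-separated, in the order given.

The suffix is conditioned by the final sound: -u when the stem ends in a sibilant (*senimbus*, *digafaz*); -id when the stem ends in a non-sibilant consonant (*sitakul*, *wotkah*); -o when the stem ends in a vowel (*fo*, *ewiba*).
*jilpo*: final sound = /o/, a vowel → -o → *jilpoo*.
*zih* — final sound /h/ (a non-sibilant consonant) → -id → *zihid*.

jilpoo, zihid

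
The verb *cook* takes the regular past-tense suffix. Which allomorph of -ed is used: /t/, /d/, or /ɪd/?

The stem *cook* ends in a voiceless consonant other than /t/.
The -ed suffix is realized as /ɪd/ after /t, d/; as /t/ after other voiceless consonants; and as /d/ after other voiced sounds.
So -ed on *cook* is pronounced /t/.

/t/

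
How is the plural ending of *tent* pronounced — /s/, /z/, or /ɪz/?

/s/

The stem *tent* ends in a voiceless non-sibilant consonant.
The plural suffix surfaces as /ɪz/ after sibilants, /s/ after other voiceless consonants, and /z/ after other voiced sounds.
So the plural -s on *tent* is pronounced /s/.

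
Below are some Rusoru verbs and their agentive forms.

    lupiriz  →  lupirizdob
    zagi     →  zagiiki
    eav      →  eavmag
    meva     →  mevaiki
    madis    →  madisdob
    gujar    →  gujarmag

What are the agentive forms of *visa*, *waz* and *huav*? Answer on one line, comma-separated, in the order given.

visaiki, wazdob, huavmag

Looking at the final sound of each stem: -dob when the stem ends in a sibilant (*lupiriz*, *madis*); -mag when the stem ends in a non-sibilant consonant (*eav*, *gujar*); -iki when the stem ends in a vowel (*zagi*, *meva*).
*visa* — final sound /a/ (a vowel) → -iki → *visaiki*.
*waz* — final sound /z/ (a sibilant) → -dob → *wazdob*.
The final sound of *huav* is /v/, which is a non-sibilant consonant, so the suffix is -mag, giving *huavmag*.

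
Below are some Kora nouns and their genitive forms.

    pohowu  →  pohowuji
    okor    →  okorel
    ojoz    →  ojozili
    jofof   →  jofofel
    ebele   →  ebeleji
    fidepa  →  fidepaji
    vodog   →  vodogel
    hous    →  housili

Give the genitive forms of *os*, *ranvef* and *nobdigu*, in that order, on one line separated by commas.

osili, ranvefel, nobdiguji

The suffix is conditioned by the final sound: -ili when the stem ends in a sibilant (*ojoz*, *hous*); -el when the stem ends in a non-sibilant consonant (*okor*, *jofof*, *vodog*); -ji when the stem ends in a vowel (*pohowu*, *ebele*, *fidepa*).
*os*: final sound = /s/, a sibilant → -ili → *osili*.
The final sound of *ranvef* is /f/, which is a non-sibilant consonant, so the suffix is -el, giving *ranvefel*.
Since the final sound of *nobdigu* is /u/ (a vowel), it takes -ji, giving *nobdiguji*.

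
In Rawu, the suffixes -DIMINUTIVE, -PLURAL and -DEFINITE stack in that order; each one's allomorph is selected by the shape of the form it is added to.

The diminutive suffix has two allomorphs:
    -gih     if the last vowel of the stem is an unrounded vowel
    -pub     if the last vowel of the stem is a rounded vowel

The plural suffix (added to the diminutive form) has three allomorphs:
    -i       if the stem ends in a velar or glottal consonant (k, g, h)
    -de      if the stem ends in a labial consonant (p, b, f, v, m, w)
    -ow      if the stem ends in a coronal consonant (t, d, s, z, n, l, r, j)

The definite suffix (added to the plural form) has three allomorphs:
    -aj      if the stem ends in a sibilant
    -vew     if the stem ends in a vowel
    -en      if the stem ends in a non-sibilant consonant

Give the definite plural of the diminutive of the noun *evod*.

Since the last vowel of *evod* is /o/ (a rounded vowel), it takes -pub, giving *evodpub*.
The final consonant of the diminutive form *evodpub* is /b/, which is labial, so the plural suffix is -de, giving *evodpubde*.
The final sound of the plural form *evodpubde* is /e/, which is a vowel, so the definite suffix is -vew, giving *evodpubdevew*.

evodpubdevew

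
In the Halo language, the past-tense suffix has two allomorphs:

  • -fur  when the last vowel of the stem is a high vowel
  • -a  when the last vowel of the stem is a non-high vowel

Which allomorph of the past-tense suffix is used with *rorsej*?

-a

Since the last vowel of *rorsej* is /e/ (a non-high vowel), it takes -a.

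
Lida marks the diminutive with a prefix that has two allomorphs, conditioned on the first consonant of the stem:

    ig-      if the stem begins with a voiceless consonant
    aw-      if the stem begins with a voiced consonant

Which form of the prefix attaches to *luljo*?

aw-

*luljo* — first consonant /l/ (voiced) → aw-.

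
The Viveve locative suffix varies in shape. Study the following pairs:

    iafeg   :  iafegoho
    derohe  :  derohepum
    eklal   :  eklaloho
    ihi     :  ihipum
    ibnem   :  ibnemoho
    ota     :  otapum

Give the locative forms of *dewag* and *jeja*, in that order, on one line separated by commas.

The pattern is consonant vs. vowel: -oho when the stem ends in a consonant (*iafeg*, *eklal*, *ibnem*); -pum when the stem ends in a vowel (*derohe*, *ihi*, *ota*).
The final sound of *dewag* is /g/, which is a consonant, so the suffix is -oho, giving *dewagoho*.
Since the final sound of *jeja* is /a/ (a vowel), it takes -pum, giving *jejapum*.

dewagoho, jejapum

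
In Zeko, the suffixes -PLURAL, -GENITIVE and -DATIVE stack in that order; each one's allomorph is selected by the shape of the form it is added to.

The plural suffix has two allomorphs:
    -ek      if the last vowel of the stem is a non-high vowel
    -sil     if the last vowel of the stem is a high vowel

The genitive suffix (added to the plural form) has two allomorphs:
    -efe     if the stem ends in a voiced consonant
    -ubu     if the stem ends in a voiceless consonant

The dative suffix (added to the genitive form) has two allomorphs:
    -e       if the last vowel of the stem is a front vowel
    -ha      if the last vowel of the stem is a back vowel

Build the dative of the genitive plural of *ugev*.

The last vowel of *ugev* is /e/, which is a non-high vowel, so the plural suffix is -ek, giving *ugevek*.
The final consonant of the plural form *ugevek* is /k/, which is voiceless, so the genitive suffix is -ubu, giving *ugevekubu*.
The genitive form *ugevekubu* — last vowel /u/ (a back vowel) → -ha → *ugevekubuha*.

ugevekubuha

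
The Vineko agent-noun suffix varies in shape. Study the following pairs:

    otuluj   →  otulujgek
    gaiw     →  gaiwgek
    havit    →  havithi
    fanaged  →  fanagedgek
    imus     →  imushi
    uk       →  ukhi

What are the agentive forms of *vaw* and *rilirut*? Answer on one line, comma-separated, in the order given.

Looking at the final consonant of each stem: -hi when the stem ends in a voiceless consonant (*havit*, *imus*, *uk*); -gek when the stem ends in a voiced consonant (*otuluj*, *gaiw*, *fanaged*).
*vaw*: final consonant = /w/, voiced → -gek → *vawgek*.
The final consonant of *rilirut* is /t/, which is voiceless, so the suffix is -hi, giving *riliruthi*.

vawgek, riliruthi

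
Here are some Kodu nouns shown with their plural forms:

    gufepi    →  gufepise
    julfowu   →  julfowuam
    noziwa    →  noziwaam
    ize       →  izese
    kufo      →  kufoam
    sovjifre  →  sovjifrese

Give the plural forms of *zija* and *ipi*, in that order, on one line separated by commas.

The suffix is conditioned by the last vowel: -se when the last vowel of the stem is a front vowel (*gufepi*, *ize*, *sovjifre*); -am when the last vowel of the stem is a back vowel (*julfowu*, *noziwa*, *kufo*).
*zija*: last vowel = /a/, a back vowel → -am → *zijaam*.
Since the last vowel of *ipi* is /i/ (a front vowel), it takes -se, giving *ipise*.

zijaam, ipise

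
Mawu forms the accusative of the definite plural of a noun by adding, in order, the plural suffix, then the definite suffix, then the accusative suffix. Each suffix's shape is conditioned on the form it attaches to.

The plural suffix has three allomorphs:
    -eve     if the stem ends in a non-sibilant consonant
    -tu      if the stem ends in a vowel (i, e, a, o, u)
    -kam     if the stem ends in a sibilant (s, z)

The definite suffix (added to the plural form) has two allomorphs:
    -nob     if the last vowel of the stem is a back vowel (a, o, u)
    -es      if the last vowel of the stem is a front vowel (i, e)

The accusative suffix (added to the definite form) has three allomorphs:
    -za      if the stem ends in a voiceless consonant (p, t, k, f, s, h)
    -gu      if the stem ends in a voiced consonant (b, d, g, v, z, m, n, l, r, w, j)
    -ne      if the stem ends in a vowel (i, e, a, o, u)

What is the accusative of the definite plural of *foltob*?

foltobeveesza

Since the final sound of *foltob* is /b/ (a non-sibilant consonant), it takes -eve, giving *foltobeve*.
Since the last vowel of the plural form *foltobeve* is /e/ (a front vowel), it takes -es, giving *foltobevees*.
The definite form *foltobevees* — final sound /s/ (a voiceless consonant) → -za → *foltobeveesza*.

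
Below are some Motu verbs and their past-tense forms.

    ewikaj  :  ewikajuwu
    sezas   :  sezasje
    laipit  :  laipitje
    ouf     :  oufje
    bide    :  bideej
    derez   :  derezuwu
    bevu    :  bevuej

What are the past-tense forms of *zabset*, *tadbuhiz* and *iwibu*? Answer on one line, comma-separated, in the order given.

zabsetje, tadbuhizuwu, iwibuej

The suffix is conditioned by the final sound: -je when the stem ends in a voiceless consonant (*sezas*, *laipit*, *ouf*); -uwu when the stem ends in a voiced consonant (*ewikaj*, *derez*); -ej when the stem ends in a vowel (*bide*, *bevu*).
Since the final sound of *zabset* is /t/ (a voiceless consonant), it takes -je, giving *zabsetje*.
*tadbuhiz* — final sound /z/ (a voiced consonant) → -uwu → *tadbuhizuwu*.
*iwibu* — final sound /u/ (a vowel) → -ej → *iwibuej*.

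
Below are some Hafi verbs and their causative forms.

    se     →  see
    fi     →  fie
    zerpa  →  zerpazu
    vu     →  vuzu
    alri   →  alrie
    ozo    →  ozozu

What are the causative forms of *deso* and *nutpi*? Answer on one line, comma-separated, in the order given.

desozu, nutpie

The pattern is front/back vowel harmony: -e when the last vowel of the stem is a front vowel (*se*, *fi*, *alri*); -zu when the last vowel of the stem is a back vowel (*zerpa*, *vu*, *ozo*).
*deso*: last vowel = /o/, a back vowel → -zu → *desozu*.
*nutpi* — last vowel /i/ (a front vowel) → -e → *nutpie*.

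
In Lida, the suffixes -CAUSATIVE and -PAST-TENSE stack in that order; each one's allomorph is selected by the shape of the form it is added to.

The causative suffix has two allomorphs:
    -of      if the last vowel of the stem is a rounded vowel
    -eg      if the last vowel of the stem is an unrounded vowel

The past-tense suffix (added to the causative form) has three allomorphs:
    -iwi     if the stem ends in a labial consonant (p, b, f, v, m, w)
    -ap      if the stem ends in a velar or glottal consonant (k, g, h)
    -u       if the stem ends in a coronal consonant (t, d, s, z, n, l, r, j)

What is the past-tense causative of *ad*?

adegap

Since the last vowel of *ad* is /a/ (an unrounded vowel), it takes -eg, giving *adeg*.
Since the final consonant of the causative form *adeg* is /g/ (velar/glottal), it takes -ap, giving *adegap*.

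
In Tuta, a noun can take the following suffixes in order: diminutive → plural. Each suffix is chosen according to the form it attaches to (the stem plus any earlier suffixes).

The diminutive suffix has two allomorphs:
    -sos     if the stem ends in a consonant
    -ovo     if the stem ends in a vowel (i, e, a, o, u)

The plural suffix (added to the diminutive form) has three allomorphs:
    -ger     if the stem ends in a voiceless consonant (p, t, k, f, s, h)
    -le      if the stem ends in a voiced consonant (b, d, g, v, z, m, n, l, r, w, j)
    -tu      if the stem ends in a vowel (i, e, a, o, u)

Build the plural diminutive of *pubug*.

pubugsosger

*pubug*: final sound = /g/, a consonant → -sos → *pubugsos*.
The final sound of the diminutive form *pubugsos* is /s/, which is a voiceless consonant, so the plural suffix is -ger, giving *pubugsosger*.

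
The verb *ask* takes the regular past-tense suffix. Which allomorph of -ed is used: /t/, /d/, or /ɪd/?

/t/

The stem *ask* ends in a voiceless consonant other than /t/.
The -ed suffix is realized as /ɪd/ after /t, d/; as /t/ after other voiceless consonants; and as /d/ after other voiced sounds.
So -ed on *ask* is pronounced /t/.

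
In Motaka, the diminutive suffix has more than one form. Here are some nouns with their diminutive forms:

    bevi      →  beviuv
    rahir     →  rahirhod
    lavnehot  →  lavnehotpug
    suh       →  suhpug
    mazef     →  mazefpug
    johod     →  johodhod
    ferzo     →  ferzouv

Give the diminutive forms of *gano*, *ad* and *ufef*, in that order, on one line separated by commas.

ganouv, adhod, ufefpug

The alternation tracks the final sound of the stem — -pug when the stem ends in a voiceless consonant (*lavnehot*, *suh*, *mazef*); -hod when the stem ends in a voiced consonant (*rahir*, *johod*); -uv when the stem ends in a vowel (*bevi*, *ferzo*).
Since the final sound of *gano* is /o/ (a vowel), it takes -uv, giving *ganouv*.
*ad* — final sound /d/ (a voiced consonant) → -hod → *adhod*.
The final sound of *ufef* is /f/, which is a voiceless consonant, so the suffix is -pug, giving *ufefpug*.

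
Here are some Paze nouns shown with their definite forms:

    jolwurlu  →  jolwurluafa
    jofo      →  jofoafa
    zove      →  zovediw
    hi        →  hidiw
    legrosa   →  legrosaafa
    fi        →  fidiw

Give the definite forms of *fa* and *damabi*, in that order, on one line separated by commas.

faafa, damabidiw

The alternation tracks the last vowel of the stem — -diw when the last vowel of the stem is a front vowel (*zove*, *hi*, *fi*); -afa when the last vowel of the stem is a back vowel (*jolwurlu*, *jofo*, *legrosa*).
Since the last vowel of *fa* is /a/ (a back vowel), it takes -afa, giving *faafa*.
The last vowel of *damabi* is /i/, which is a front vowel, so the suffix is -diw, giving *damabidiw*.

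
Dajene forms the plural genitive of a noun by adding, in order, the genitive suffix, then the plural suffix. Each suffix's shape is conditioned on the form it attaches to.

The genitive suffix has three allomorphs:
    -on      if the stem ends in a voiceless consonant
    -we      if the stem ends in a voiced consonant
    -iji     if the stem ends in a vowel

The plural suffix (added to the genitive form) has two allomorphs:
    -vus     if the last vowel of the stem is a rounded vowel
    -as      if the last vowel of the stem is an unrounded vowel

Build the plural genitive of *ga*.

gaijias

The final sound of *ga* is /a/, which is a vowel, so the genitive suffix is -iji, giving *gaiji*.
The genitive form *gaiji* — last vowel /i/ (an unrounded vowel) → -as → *gaijias*.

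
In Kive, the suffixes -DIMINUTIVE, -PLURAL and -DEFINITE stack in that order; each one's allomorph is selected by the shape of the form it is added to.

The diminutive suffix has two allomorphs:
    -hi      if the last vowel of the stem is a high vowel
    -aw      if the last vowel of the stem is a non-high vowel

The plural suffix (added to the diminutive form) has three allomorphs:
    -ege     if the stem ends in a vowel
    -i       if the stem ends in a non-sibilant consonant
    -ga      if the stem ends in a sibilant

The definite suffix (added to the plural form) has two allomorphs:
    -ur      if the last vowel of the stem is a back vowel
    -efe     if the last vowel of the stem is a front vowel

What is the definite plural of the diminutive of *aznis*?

*aznis* — last vowel /i/ (a high vowel) → -hi → *aznishi*.
The diminutive form *aznishi*: final sound = /i/, a vowel → -ege → *aznishiege*.
The last vowel of the plural form *aznishiege* is /e/, which is a front vowel, so the definite suffix is -efe, giving *aznishiegeefe*.

aznishiegeefe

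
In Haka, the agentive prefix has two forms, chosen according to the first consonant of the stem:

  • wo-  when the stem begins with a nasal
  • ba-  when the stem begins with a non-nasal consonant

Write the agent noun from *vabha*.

bavabha

*vabha*: first consonant = /v/, non-nasal → ba- → *bavabha*.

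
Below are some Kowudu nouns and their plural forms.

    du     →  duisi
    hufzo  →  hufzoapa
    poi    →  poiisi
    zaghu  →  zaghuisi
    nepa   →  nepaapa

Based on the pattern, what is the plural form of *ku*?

Looking at the last vowel of each stem: -isi when the last vowel of the stem is a high vowel (*du*, *poi*, *zaghu*); -apa when the last vowel of the stem is a non-high vowel (*hufzo*, *nepa*).
*ku* — last vowel /u/ (a high vowel) → -isi → *kuisi*.

kuisi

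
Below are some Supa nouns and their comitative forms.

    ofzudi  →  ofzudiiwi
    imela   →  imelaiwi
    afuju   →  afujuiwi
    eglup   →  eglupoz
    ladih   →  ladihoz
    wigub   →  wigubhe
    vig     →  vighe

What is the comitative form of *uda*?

udaiwi

The pattern is voicing of the final sound: -oz when the stem ends in a voiceless consonant (*eglup*, *ladih*); -he when the stem ends in a voiced consonant (*wigub*, *vig*); -iwi when the stem ends in a vowel (*ofzudi*, *imela*, *afuju*).
Since the final sound of *uda* is /a/ (a vowel), it takes -iwi, giving *udaiwi*.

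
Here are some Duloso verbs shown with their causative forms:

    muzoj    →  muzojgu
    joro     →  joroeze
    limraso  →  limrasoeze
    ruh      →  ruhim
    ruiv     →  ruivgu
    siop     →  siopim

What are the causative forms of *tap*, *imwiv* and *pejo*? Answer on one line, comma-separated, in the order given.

The pattern is voicing of the final sound: -im when the stem ends in a voiceless consonant (*ruh*, *siop*); -gu when the stem ends in a voiced consonant (*muzoj*, *ruiv*); -eze when the stem ends in a vowel (*joro*, *limraso*).
Since the final sound of *tap* is /p/ (a voiceless consonant), it takes -im, giving *tapim*.
Since the final sound of *imwiv* is /v/ (a voiced consonant), it takes -gu, giving *imwivgu*.
Since the final sound of *pejo* is /o/ (a vowel), it takes -eze, giving *pejoeze*.

tapim, imwivgu, pejoeze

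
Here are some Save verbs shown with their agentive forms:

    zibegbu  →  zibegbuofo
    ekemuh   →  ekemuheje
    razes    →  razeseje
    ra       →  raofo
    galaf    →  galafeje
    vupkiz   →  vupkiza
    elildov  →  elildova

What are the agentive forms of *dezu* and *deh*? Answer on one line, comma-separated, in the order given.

dezuofo, deheje

The pattern is voicing of the final sound: -eje when the stem ends in a voiceless consonant (*ekemuh*, *razes*, *galaf*); -a when the stem ends in a voiced consonant (*vupkiz*, *elildov*); -ofo when the stem ends in a vowel (*zibegbu*, *ra*).
*dezu*: final sound = /u/, a vowel → -ofo → *dezuofo*.
The final sound of *deh* is /h/, which is a voiceless consonant, so the suffix is -eje, giving *deheje*.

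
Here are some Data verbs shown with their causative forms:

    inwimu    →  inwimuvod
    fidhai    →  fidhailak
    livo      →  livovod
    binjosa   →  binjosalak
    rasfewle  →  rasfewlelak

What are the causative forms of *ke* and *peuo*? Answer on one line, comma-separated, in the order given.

kelak, peuovod

The suffix is conditioned by the last vowel: -vod when the last vowel of the stem is a rounded vowel (*inwimu*, *livo*); -lak when the last vowel of the stem is an unrounded vowel (*fidhai*, *binjosa*, *rasfewle*).
*ke* — last vowel /e/ (an unrounded vowel) → -lak → *kelak*.
*peuo*: last vowel = /o/, a rounded vowel → -vod → *peuovod*.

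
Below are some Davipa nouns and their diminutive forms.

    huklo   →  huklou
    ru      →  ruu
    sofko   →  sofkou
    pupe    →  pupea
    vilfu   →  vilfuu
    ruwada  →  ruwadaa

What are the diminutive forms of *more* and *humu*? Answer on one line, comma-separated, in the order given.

morea, humuu

The pattern is rounding harmony: -u when the last vowel of the stem is a rounded vowel (*huklo*, *ru*, *sofko*, *vilfu*); -a when the last vowel of the stem is an unrounded vowel (*pupe*, *ruwada*).
*more* — last vowel /e/ (an unrounded vowel) → -a → *morea*.
*humu*: last vowel = /u/, a rounded vowel → -u → *humuu*.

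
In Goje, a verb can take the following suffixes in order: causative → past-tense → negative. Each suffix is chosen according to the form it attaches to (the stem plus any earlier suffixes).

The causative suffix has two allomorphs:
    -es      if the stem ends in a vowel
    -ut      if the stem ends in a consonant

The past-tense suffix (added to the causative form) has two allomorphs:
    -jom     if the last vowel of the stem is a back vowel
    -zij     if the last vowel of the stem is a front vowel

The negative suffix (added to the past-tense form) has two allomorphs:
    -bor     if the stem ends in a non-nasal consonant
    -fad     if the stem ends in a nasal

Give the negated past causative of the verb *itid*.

Since the final sound of *itid* is /d/ (a consonant), it takes -ut, giving *itidut*.
Since the last vowel of the causative form *itidut* is /u/ (a back vowel), it takes -jom, giving *itidutjom*.
Since the final consonant of the past-tense form *itidutjom* is /m/ (a nasal), it takes -fad, giving *itidutjomfad*.

itidutjomfad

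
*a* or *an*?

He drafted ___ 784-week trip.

a

The indefinite article is chosen by the initial *sound* of the following word, not its spelling.
The number *784* is spoken "seven hundred …", beginning with /ˈsɛvən/ — a consonant sound.
So the article is *a*: He drafted a 784-week trip.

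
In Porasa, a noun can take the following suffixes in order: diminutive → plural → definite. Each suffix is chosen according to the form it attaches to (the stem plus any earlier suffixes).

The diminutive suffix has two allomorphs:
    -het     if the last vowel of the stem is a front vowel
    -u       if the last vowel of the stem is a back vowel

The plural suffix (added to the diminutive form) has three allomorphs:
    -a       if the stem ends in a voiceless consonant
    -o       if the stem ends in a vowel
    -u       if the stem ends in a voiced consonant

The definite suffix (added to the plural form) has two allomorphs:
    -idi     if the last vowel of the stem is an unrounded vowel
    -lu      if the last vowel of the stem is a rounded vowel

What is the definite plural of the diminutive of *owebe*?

owebehetaidi

The last vowel of *owebe* is /e/, which is a front vowel, so the diminutive suffix is -het, giving *owebehet*.
The diminutive form *owebehet*: final sound = /t/, a voiceless consonant → -a → *owebeheta*.
The plural form *owebeheta* — last vowel /a/ (an unrounded vowel) → -idi → *owebehetaidi*.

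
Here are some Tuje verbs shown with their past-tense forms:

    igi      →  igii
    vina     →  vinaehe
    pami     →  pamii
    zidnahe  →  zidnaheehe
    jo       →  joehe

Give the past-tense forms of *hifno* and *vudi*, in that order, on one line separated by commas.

hifnoehe, vudii

The pattern is height harmony: -i when the last vowel of the stem is a high vowel (*igi*, *pami*); -ehe when the last vowel of the stem is a non-high vowel (*vina*, *zidnahe*, *jo*).
*hifno* — last vowel /o/ (a non-high vowel) → -ehe → *hifnoehe*.
*vudi*: last vowel = /i/, a high vowel → -i → *vudii*.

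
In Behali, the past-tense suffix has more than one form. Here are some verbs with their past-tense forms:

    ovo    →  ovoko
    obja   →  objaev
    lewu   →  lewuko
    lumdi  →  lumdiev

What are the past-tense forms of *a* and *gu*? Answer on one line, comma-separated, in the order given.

Looking at the last vowel of each stem: -ko when the last vowel of the stem is a rounded vowel (*ovo*, *lewu*); -ev when the last vowel of the stem is an unrounded vowel (*obja*, *lumdi*).
Since the last vowel of *a* is /a/ (an unrounded vowel), it takes -ev, giving *aev*.
*gu*: last vowel = /u/, a rounded vowel → -ko → *guko*.

aev, guko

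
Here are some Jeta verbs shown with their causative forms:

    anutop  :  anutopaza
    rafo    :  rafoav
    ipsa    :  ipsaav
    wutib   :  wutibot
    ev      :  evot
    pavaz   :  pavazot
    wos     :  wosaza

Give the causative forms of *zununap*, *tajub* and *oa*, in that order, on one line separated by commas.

The suffix is conditioned by the final sound: -aza when the stem ends in a voiceless consonant (*anutop*, *wos*); -ot when the stem ends in a voiced consonant (*wutib*, *ev*, *pavaz*); -av when the stem ends in a vowel (*rafo*, *ipsa*).
Since the final sound of *zununap* is /p/ (a voiceless consonant), it takes -aza, giving *zununapaza*.
*tajub* — final sound /b/ (a voiced consonant) → -ot → *tajubot*.
Since the final sound of *oa* is /a/ (a vowel), it takes -av, giving *oaav*.

zununapaza, tajubot, oaav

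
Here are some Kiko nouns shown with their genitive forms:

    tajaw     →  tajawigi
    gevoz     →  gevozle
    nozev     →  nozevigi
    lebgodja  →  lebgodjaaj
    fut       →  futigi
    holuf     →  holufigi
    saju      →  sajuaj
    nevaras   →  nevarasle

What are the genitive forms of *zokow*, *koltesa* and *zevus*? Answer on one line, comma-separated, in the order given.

zokowigi, koltesaaj, zevusle

The alternation tracks the final sound of the stem — -le when the stem ends in a sibilant (*gevoz*, *nevaras*); -igi when the stem ends in a non-sibilant consonant (*tajaw*, *nozev*, *fut*, *holuf*); -aj when the stem ends in a vowel (*lebgodja*, *saju*).
*zokow* — final sound /w/ (a non-sibilant consonant) → -igi → *zokowigi*.
*koltesa*: final sound = /a/, a vowel → -aj → *koltesaaj*.
*zevus* — final sound /s/ (a sibilant) → -le → *zevusle*.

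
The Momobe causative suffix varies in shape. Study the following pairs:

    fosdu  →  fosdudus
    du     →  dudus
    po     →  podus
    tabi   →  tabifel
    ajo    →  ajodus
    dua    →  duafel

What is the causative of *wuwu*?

The suffix is conditioned by the last vowel: -dus when the last vowel of the stem is a rounded vowel (*fosdu*, *du*, *po*, *ajo*); -fel when the last vowel of the stem is an unrounded vowel (*tabi*, *dua*).
*wuwu*: last vowel = /u/, a rounded vowel → -dus → *wuwudus*.

wuwudus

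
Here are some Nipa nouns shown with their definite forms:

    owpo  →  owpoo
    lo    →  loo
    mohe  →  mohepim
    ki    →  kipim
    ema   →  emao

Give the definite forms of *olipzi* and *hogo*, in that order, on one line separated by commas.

olipzipim, hogoo

The pattern is front/back vowel harmony: -pim when the last vowel of the stem is a front vowel (*mohe*, *ki*); -o when the last vowel of the stem is a back vowel (*owpo*, *lo*, *ema*).
*olipzi* — last vowel /i/ (a front vowel) → -pim → *olipzipim*.
Since the last vowel of *hogo* is /o/ (a back vowel), it takes -o, giving *hogoo*.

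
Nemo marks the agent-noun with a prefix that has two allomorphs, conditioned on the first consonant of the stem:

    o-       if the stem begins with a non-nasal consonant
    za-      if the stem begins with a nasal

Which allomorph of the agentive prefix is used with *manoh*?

Since the first consonant of *manoh* is /m/ (a nasal), it takes za-.

za-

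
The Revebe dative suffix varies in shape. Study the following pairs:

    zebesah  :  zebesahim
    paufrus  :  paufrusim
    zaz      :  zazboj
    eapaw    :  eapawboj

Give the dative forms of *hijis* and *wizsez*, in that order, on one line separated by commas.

hijisim, wizsezboj

Looking at the final consonant of each stem: -im when the stem ends in a voiceless consonant (*zebesah*, *paufrus*); -boj when the stem ends in a voiced consonant (*zaz*, *eapaw*).
*hijis*: final consonant = /s/, voiceless → -im → *hijisim*.
*wizsez* — final consonant /z/ (voiced) → -boj → *wizsezboj*.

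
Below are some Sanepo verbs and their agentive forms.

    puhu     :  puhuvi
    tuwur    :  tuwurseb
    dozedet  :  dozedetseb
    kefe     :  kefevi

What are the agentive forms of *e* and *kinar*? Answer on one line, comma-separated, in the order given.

evi, kinarseb

Looking at the final sound of each stem: -seb when the stem ends in a consonant (*tuwur*, *dozedet*); -vi when the stem ends in a vowel (*puhu*, *kefe*).
Since the final sound of *e* is /e/ (a vowel), it takes -vi, giving *evi*.
*kinar*: final sound = /r/, a consonant → -seb → *kinarseb*.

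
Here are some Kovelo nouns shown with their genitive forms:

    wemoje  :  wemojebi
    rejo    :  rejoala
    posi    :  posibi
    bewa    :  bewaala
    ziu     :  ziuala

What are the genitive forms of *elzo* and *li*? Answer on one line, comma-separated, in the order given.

Looking at the last vowel of each stem: -bi when the last vowel of the stem is a front vowel (*wemoje*, *posi*); -ala when the last vowel of the stem is a back vowel (*rejo*, *bewa*, *ziu*).
Since the last vowel of *elzo* is /o/ (a back vowel), it takes -ala, giving *elzoala*.
Since the last vowel of *li* is /i/ (a front vowel), it takes -bi, giving *libi*.

elzoala, libi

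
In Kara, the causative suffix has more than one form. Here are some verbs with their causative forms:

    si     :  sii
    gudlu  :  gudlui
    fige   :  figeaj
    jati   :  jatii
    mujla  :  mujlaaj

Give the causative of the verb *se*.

seaj

The suffix is conditioned by the last vowel: -i when the last vowel of the stem is a high vowel (*si*, *gudlu*, *jati*); -aj when the last vowel of the stem is a non-high vowel (*fige*, *mujla*).
*se*: last vowel = /e/, a non-high vowel → -aj → *seaj*.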